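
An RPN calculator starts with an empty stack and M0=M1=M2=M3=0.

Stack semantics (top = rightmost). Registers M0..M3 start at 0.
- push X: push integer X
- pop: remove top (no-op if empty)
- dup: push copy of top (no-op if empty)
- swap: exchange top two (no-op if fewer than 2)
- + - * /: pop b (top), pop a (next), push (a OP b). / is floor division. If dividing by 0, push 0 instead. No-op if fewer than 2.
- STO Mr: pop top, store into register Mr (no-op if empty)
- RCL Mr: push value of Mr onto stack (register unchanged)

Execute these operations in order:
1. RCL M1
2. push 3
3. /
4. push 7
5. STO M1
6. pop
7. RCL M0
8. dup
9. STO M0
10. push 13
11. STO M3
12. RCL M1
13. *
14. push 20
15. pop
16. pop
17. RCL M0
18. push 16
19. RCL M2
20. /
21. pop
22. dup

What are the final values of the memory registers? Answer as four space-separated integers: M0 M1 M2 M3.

Answer: 0 7 0 13

Derivation:
After op 1 (RCL M1): stack=[0] mem=[0,0,0,0]
After op 2 (push 3): stack=[0,3] mem=[0,0,0,0]
After op 3 (/): stack=[0] mem=[0,0,0,0]
After op 4 (push 7): stack=[0,7] mem=[0,0,0,0]
After op 5 (STO M1): stack=[0] mem=[0,7,0,0]
After op 6 (pop): stack=[empty] mem=[0,7,0,0]
After op 7 (RCL M0): stack=[0] mem=[0,7,0,0]
After op 8 (dup): stack=[0,0] mem=[0,7,0,0]
After op 9 (STO M0): stack=[0] mem=[0,7,0,0]
After op 10 (push 13): stack=[0,13] mem=[0,7,0,0]
After op 11 (STO M3): stack=[0] mem=[0,7,0,13]
After op 12 (RCL M1): stack=[0,7] mem=[0,7,0,13]
After op 13 (*): stack=[0] mem=[0,7,0,13]
After op 14 (push 20): stack=[0,20] mem=[0,7,0,13]
After op 15 (pop): stack=[0] mem=[0,7,0,13]
After op 16 (pop): stack=[empty] mem=[0,7,0,13]
After op 17 (RCL M0): stack=[0] mem=[0,7,0,13]
After op 18 (push 16): stack=[0,16] mem=[0,7,0,13]
After op 19 (RCL M2): stack=[0,16,0] mem=[0,7,0,13]
After op 20 (/): stack=[0,0] mem=[0,7,0,13]
After op 21 (pop): stack=[0] mem=[0,7,0,13]
After op 22 (dup): stack=[0,0] mem=[0,7,0,13]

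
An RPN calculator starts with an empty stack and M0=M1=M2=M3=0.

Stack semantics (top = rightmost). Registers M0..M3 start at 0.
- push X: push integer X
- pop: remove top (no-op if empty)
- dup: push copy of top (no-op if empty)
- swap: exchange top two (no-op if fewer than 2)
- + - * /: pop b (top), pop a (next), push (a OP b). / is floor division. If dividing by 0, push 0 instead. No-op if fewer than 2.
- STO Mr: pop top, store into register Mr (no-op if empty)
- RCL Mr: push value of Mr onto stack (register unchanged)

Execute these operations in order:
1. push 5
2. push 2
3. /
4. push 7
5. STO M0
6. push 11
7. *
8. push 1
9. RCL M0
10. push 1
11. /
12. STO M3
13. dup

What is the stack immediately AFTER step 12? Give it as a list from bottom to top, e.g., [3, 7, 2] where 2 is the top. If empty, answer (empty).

After op 1 (push 5): stack=[5] mem=[0,0,0,0]
After op 2 (push 2): stack=[5,2] mem=[0,0,0,0]
After op 3 (/): stack=[2] mem=[0,0,0,0]
After op 4 (push 7): stack=[2,7] mem=[0,0,0,0]
After op 5 (STO M0): stack=[2] mem=[7,0,0,0]
After op 6 (push 11): stack=[2,11] mem=[7,0,0,0]
After op 7 (*): stack=[22] mem=[7,0,0,0]
After op 8 (push 1): stack=[22,1] mem=[7,0,0,0]
After op 9 (RCL M0): stack=[22,1,7] mem=[7,0,0,0]
After op 10 (push 1): stack=[22,1,7,1] mem=[7,0,0,0]
After op 11 (/): stack=[22,1,7] mem=[7,0,0,0]
After op 12 (STO M3): stack=[22,1] mem=[7,0,0,7]

[22, 1]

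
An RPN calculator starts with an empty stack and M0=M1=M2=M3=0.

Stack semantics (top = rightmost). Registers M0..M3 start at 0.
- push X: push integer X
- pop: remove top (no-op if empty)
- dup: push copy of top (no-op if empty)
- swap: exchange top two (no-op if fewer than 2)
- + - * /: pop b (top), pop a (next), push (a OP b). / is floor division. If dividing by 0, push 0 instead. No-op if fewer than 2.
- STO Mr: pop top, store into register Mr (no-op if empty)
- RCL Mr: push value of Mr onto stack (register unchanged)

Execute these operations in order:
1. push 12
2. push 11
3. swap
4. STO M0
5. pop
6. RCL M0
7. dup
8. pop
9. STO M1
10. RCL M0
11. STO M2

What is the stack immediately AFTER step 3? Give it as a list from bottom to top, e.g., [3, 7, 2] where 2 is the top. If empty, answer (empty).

After op 1 (push 12): stack=[12] mem=[0,0,0,0]
After op 2 (push 11): stack=[12,11] mem=[0,0,0,0]
After op 3 (swap): stack=[11,12] mem=[0,0,0,0]

[11, 12]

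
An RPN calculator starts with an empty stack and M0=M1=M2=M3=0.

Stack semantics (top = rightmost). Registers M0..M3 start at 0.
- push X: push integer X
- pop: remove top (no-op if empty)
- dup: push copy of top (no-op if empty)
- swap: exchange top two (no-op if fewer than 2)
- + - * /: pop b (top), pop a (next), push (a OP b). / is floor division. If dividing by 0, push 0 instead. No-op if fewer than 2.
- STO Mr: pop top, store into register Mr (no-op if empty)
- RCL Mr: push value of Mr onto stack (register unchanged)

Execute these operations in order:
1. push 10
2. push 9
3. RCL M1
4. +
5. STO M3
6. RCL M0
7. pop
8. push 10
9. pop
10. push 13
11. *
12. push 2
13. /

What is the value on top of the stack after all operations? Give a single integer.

Answer: 65

Derivation:
After op 1 (push 10): stack=[10] mem=[0,0,0,0]
After op 2 (push 9): stack=[10,9] mem=[0,0,0,0]
After op 3 (RCL M1): stack=[10,9,0] mem=[0,0,0,0]
After op 4 (+): stack=[10,9] mem=[0,0,0,0]
After op 5 (STO M3): stack=[10] mem=[0,0,0,9]
After op 6 (RCL M0): stack=[10,0] mem=[0,0,0,9]
After op 7 (pop): stack=[10] mem=[0,0,0,9]
After op 8 (push 10): stack=[10,10] mem=[0,0,0,9]
After op 9 (pop): stack=[10] mem=[0,0,0,9]
After op 10 (push 13): stack=[10,13] mem=[0,0,0,9]
After op 11 (*): stack=[130] mem=[0,0,0,9]
After op 12 (push 2): stack=[130,2] mem=[0,0,0,9]
After op 13 (/): stack=[65] mem=[0,0,0,9]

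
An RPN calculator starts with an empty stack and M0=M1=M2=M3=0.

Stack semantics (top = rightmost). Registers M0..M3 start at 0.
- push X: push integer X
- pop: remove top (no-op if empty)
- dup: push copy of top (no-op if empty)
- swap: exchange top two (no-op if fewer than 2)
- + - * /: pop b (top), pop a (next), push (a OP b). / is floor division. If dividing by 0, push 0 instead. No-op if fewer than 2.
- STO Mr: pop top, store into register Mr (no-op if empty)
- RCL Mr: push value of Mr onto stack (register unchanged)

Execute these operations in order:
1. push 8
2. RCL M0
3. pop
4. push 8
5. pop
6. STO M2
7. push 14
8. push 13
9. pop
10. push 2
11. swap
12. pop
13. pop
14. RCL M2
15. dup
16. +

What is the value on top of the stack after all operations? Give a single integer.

Answer: 16

Derivation:
After op 1 (push 8): stack=[8] mem=[0,0,0,0]
After op 2 (RCL M0): stack=[8,0] mem=[0,0,0,0]
After op 3 (pop): stack=[8] mem=[0,0,0,0]
After op 4 (push 8): stack=[8,8] mem=[0,0,0,0]
After op 5 (pop): stack=[8] mem=[0,0,0,0]
After op 6 (STO M2): stack=[empty] mem=[0,0,8,0]
After op 7 (push 14): stack=[14] mem=[0,0,8,0]
After op 8 (push 13): stack=[14,13] mem=[0,0,8,0]
After op 9 (pop): stack=[14] mem=[0,0,8,0]
After op 10 (push 2): stack=[14,2] mem=[0,0,8,0]
After op 11 (swap): stack=[2,14] mem=[0,0,8,0]
After op 12 (pop): stack=[2] mem=[0,0,8,0]
After op 13 (pop): stack=[empty] mem=[0,0,8,0]
After op 14 (RCL M2): stack=[8] mem=[0,0,8,0]
After op 15 (dup): stack=[8,8] mem=[0,0,8,0]
After op 16 (+): stack=[16] mem=[0,0,8,0]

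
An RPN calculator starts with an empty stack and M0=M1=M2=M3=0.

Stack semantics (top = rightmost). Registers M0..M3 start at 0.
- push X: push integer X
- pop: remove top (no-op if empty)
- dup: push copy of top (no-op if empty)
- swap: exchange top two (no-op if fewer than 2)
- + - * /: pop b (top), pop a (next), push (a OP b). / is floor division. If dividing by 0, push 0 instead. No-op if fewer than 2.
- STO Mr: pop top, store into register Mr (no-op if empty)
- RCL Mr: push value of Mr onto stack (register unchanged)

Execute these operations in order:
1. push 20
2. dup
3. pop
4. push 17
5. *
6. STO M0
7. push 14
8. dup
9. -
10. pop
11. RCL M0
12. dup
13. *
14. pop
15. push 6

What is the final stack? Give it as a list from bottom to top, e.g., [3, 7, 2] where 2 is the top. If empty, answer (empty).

After op 1 (push 20): stack=[20] mem=[0,0,0,0]
After op 2 (dup): stack=[20,20] mem=[0,0,0,0]
After op 3 (pop): stack=[20] mem=[0,0,0,0]
After op 4 (push 17): stack=[20,17] mem=[0,0,0,0]
After op 5 (*): stack=[340] mem=[0,0,0,0]
After op 6 (STO M0): stack=[empty] mem=[340,0,0,0]
After op 7 (push 14): stack=[14] mem=[340,0,0,0]
After op 8 (dup): stack=[14,14] mem=[340,0,0,0]
After op 9 (-): stack=[0] mem=[340,0,0,0]
After op 10 (pop): stack=[empty] mem=[340,0,0,0]
After op 11 (RCL M0): stack=[340] mem=[340,0,0,0]
After op 12 (dup): stack=[340,340] mem=[340,0,0,0]
After op 13 (*): stack=[115600] mem=[340,0,0,0]
After op 14 (pop): stack=[empty] mem=[340,0,0,0]
After op 15 (push 6): stack=[6] mem=[340,0,0,0]

Answer: [6]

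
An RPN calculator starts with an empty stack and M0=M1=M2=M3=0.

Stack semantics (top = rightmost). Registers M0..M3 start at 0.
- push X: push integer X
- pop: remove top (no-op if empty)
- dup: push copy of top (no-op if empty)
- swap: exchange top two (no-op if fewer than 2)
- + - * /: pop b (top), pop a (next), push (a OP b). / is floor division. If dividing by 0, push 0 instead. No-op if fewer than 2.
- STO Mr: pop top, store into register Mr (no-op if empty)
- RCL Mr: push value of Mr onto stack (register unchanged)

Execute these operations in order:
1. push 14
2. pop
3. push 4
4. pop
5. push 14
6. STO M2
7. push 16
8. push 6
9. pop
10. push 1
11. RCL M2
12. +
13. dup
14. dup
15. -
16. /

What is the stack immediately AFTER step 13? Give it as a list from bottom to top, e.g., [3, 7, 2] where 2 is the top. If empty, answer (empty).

After op 1 (push 14): stack=[14] mem=[0,0,0,0]
After op 2 (pop): stack=[empty] mem=[0,0,0,0]
After op 3 (push 4): stack=[4] mem=[0,0,0,0]
After op 4 (pop): stack=[empty] mem=[0,0,0,0]
After op 5 (push 14): stack=[14] mem=[0,0,0,0]
After op 6 (STO M2): stack=[empty] mem=[0,0,14,0]
After op 7 (push 16): stack=[16] mem=[0,0,14,0]
After op 8 (push 6): stack=[16,6] mem=[0,0,14,0]
After op 9 (pop): stack=[16] mem=[0,0,14,0]
After op 10 (push 1): stack=[16,1] mem=[0,0,14,0]
After op 11 (RCL M2): stack=[16,1,14] mem=[0,0,14,0]
After op 12 (+): stack=[16,15] mem=[0,0,14,0]
After op 13 (dup): stack=[16,15,15] mem=[0,0,14,0]

[16, 15, 15]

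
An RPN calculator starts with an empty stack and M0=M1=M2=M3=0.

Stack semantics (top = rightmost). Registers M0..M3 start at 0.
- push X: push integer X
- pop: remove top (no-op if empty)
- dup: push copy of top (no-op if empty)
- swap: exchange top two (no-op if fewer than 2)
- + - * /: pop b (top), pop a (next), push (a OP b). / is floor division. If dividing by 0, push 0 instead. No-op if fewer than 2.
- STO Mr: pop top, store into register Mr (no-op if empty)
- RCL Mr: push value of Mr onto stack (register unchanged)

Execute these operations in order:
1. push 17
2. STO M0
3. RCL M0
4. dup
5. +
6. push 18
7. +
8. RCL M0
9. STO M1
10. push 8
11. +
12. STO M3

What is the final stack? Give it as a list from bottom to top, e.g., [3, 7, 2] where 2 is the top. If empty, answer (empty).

Answer: (empty)

Derivation:
After op 1 (push 17): stack=[17] mem=[0,0,0,0]
After op 2 (STO M0): stack=[empty] mem=[17,0,0,0]
After op 3 (RCL M0): stack=[17] mem=[17,0,0,0]
After op 4 (dup): stack=[17,17] mem=[17,0,0,0]
After op 5 (+): stack=[34] mem=[17,0,0,0]
After op 6 (push 18): stack=[34,18] mem=[17,0,0,0]
After op 7 (+): stack=[52] mem=[17,0,0,0]
After op 8 (RCL M0): stack=[52,17] mem=[17,0,0,0]
After op 9 (STO M1): stack=[52] mem=[17,17,0,0]
After op 10 (push 8): stack=[52,8] mem=[17,17,0,0]
After op 11 (+): stack=[60] mem=[17,17,0,0]
After op 12 (STO M3): stack=[empty] mem=[17,17,0,60]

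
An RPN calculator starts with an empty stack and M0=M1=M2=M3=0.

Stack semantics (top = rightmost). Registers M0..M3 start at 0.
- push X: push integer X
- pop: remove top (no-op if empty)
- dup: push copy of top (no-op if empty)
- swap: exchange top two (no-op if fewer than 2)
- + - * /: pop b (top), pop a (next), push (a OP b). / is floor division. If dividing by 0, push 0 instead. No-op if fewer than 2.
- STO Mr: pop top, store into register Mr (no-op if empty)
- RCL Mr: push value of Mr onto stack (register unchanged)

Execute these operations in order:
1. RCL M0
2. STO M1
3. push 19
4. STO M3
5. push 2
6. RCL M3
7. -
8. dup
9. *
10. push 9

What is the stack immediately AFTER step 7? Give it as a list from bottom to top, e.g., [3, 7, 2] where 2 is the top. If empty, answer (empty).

After op 1 (RCL M0): stack=[0] mem=[0,0,0,0]
After op 2 (STO M1): stack=[empty] mem=[0,0,0,0]
After op 3 (push 19): stack=[19] mem=[0,0,0,0]
After op 4 (STO M3): stack=[empty] mem=[0,0,0,19]
After op 5 (push 2): stack=[2] mem=[0,0,0,19]
After op 6 (RCL M3): stack=[2,19] mem=[0,0,0,19]
After op 7 (-): stack=[-17] mem=[0,0,0,19]

[-17]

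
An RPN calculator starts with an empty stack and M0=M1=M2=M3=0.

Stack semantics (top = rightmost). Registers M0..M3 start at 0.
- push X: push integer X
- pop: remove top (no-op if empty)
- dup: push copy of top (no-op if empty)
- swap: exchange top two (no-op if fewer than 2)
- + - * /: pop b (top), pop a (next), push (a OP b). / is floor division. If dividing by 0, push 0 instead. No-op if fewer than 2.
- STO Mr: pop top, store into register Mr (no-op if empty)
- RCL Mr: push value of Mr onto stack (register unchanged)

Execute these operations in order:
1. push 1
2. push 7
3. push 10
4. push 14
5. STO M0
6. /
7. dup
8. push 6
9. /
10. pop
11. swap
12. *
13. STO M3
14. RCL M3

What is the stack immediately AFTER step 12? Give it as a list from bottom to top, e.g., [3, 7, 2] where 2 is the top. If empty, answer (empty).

After op 1 (push 1): stack=[1] mem=[0,0,0,0]
After op 2 (push 7): stack=[1,7] mem=[0,0,0,0]
After op 3 (push 10): stack=[1,7,10] mem=[0,0,0,0]
After op 4 (push 14): stack=[1,7,10,14] mem=[0,0,0,0]
After op 5 (STO M0): stack=[1,7,10] mem=[14,0,0,0]
After op 6 (/): stack=[1,0] mem=[14,0,0,0]
After op 7 (dup): stack=[1,0,0] mem=[14,0,0,0]
After op 8 (push 6): stack=[1,0,0,6] mem=[14,0,0,0]
After op 9 (/): stack=[1,0,0] mem=[14,0,0,0]
After op 10 (pop): stack=[1,0] mem=[14,0,0,0]
After op 11 (swap): stack=[0,1] mem=[14,0,0,0]
After op 12 (*): stack=[0] mem=[14,0,0,0]

[0]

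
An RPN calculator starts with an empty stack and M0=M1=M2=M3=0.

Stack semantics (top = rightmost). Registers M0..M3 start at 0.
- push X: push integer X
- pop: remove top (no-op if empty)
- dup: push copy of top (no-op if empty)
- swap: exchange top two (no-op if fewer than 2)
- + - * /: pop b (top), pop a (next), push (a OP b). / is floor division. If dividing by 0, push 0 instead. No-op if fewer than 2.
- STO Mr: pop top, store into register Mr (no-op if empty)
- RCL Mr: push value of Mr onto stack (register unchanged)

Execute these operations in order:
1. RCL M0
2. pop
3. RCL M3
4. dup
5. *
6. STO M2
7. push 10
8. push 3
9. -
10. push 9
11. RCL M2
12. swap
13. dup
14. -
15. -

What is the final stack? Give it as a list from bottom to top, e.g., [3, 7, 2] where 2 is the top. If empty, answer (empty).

Answer: [7, 0]

Derivation:
After op 1 (RCL M0): stack=[0] mem=[0,0,0,0]
After op 2 (pop): stack=[empty] mem=[0,0,0,0]
After op 3 (RCL M3): stack=[0] mem=[0,0,0,0]
After op 4 (dup): stack=[0,0] mem=[0,0,0,0]
After op 5 (*): stack=[0] mem=[0,0,0,0]
After op 6 (STO M2): stack=[empty] mem=[0,0,0,0]
After op 7 (push 10): stack=[10] mem=[0,0,0,0]
After op 8 (push 3): stack=[10,3] mem=[0,0,0,0]
After op 9 (-): stack=[7] mem=[0,0,0,0]
After op 10 (push 9): stack=[7,9] mem=[0,0,0,0]
After op 11 (RCL M2): stack=[7,9,0] mem=[0,0,0,0]
After op 12 (swap): stack=[7,0,9] mem=[0,0,0,0]
After op 13 (dup): stack=[7,0,9,9] mem=[0,0,0,0]
After op 14 (-): stack=[7,0,0] mem=[0,0,0,0]
After op 15 (-): stack=[7,0] mem=[0,0,0,0]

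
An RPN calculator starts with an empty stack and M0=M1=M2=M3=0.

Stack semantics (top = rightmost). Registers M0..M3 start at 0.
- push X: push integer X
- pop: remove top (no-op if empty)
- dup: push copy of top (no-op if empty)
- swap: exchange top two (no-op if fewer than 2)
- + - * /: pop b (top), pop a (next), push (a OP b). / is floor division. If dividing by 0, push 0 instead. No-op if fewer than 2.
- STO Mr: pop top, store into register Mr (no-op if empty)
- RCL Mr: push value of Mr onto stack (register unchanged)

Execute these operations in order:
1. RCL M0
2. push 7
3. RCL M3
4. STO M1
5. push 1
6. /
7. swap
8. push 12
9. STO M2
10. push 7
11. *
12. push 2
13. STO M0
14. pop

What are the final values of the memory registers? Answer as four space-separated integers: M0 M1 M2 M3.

Answer: 2 0 12 0

Derivation:
After op 1 (RCL M0): stack=[0] mem=[0,0,0,0]
After op 2 (push 7): stack=[0,7] mem=[0,0,0,0]
After op 3 (RCL M3): stack=[0,7,0] mem=[0,0,0,0]
After op 4 (STO M1): stack=[0,7] mem=[0,0,0,0]
After op 5 (push 1): stack=[0,7,1] mem=[0,0,0,0]
After op 6 (/): stack=[0,7] mem=[0,0,0,0]
After op 7 (swap): stack=[7,0] mem=[0,0,0,0]
After op 8 (push 12): stack=[7,0,12] mem=[0,0,0,0]
After op 9 (STO M2): stack=[7,0] mem=[0,0,12,0]
After op 10 (push 7): stack=[7,0,7] mem=[0,0,12,0]
After op 11 (*): stack=[7,0] mem=[0,0,12,0]
After op 12 (push 2): stack=[7,0,2] mem=[0,0,12,0]
After op 13 (STO M0): stack=[7,0] mem=[2,0,12,0]
After op 14 (pop): stack=[7] mem=[2,0,12,0]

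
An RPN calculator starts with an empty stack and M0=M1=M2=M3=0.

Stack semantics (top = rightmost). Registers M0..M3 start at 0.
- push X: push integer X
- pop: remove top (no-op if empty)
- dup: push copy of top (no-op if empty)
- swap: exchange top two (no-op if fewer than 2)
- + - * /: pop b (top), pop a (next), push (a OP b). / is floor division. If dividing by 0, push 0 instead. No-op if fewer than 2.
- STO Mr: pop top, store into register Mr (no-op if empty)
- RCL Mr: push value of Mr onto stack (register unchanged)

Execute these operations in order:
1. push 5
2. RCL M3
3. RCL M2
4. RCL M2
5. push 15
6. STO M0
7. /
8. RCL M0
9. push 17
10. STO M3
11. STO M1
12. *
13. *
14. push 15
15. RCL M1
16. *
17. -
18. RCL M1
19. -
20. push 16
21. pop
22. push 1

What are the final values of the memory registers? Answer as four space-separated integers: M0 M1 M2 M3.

Answer: 15 15 0 17

Derivation:
After op 1 (push 5): stack=[5] mem=[0,0,0,0]
After op 2 (RCL M3): stack=[5,0] mem=[0,0,0,0]
After op 3 (RCL M2): stack=[5,0,0] mem=[0,0,0,0]
After op 4 (RCL M2): stack=[5,0,0,0] mem=[0,0,0,0]
After op 5 (push 15): stack=[5,0,0,0,15] mem=[0,0,0,0]
After op 6 (STO M0): stack=[5,0,0,0] mem=[15,0,0,0]
After op 7 (/): stack=[5,0,0] mem=[15,0,0,0]
After op 8 (RCL M0): stack=[5,0,0,15] mem=[15,0,0,0]
After op 9 (push 17): stack=[5,0,0,15,17] mem=[15,0,0,0]
After op 10 (STO M3): stack=[5,0,0,15] mem=[15,0,0,17]
After op 11 (STO M1): stack=[5,0,0] mem=[15,15,0,17]
After op 12 (*): stack=[5,0] mem=[15,15,0,17]
After op 13 (*): stack=[0] mem=[15,15,0,17]
After op 14 (push 15): stack=[0,15] mem=[15,15,0,17]
After op 15 (RCL M1): stack=[0,15,15] mem=[15,15,0,17]
After op 16 (*): stack=[0,225] mem=[15,15,0,17]
After op 17 (-): stack=[-225] mem=[15,15,0,17]
After op 18 (RCL M1): stack=[-225,15] mem=[15,15,0,17]
After op 19 (-): stack=[-240] mem=[15,15,0,17]
After op 20 (push 16): stack=[-240,16] mem=[15,15,0,17]
After op 21 (pop): stack=[-240] mem=[15,15,0,17]
After op 22 (push 1): stack=[-240,1] mem=[15,15,0,17]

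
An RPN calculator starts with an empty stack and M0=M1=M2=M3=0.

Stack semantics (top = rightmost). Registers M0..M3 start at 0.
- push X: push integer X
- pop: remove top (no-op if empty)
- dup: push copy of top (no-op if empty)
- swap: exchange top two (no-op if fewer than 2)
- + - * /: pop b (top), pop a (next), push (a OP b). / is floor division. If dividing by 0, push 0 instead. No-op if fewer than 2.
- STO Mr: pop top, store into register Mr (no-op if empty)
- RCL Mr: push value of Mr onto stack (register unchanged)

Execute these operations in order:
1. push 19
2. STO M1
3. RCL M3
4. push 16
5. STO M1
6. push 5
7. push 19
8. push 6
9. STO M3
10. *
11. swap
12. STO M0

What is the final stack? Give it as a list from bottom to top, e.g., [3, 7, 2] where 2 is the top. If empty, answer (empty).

After op 1 (push 19): stack=[19] mem=[0,0,0,0]
After op 2 (STO M1): stack=[empty] mem=[0,19,0,0]
After op 3 (RCL M3): stack=[0] mem=[0,19,0,0]
After op 4 (push 16): stack=[0,16] mem=[0,19,0,0]
After op 5 (STO M1): stack=[0] mem=[0,16,0,0]
After op 6 (push 5): stack=[0,5] mem=[0,16,0,0]
After op 7 (push 19): stack=[0,5,19] mem=[0,16,0,0]
After op 8 (push 6): stack=[0,5,19,6] mem=[0,16,0,0]
After op 9 (STO M3): stack=[0,5,19] mem=[0,16,0,6]
After op 10 (*): stack=[0,95] mem=[0,16,0,6]
After op 11 (swap): stack=[95,0] mem=[0,16,0,6]
After op 12 (STO M0): stack=[95] mem=[0,16,0,6]

Answer: [95]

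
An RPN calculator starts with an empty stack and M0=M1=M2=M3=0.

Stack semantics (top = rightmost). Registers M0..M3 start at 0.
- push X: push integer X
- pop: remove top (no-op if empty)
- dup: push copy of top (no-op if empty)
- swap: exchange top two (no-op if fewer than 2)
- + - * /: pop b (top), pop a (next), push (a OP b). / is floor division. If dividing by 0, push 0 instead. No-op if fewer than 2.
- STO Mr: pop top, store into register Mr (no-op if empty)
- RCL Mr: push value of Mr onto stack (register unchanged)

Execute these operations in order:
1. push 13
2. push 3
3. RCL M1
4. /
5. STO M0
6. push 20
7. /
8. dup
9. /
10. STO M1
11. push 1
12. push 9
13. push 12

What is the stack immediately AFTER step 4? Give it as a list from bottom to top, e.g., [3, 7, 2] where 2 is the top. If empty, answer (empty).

After op 1 (push 13): stack=[13] mem=[0,0,0,0]
After op 2 (push 3): stack=[13,3] mem=[0,0,0,0]
After op 3 (RCL M1): stack=[13,3,0] mem=[0,0,0,0]
After op 4 (/): stack=[13,0] mem=[0,0,0,0]

[13, 0]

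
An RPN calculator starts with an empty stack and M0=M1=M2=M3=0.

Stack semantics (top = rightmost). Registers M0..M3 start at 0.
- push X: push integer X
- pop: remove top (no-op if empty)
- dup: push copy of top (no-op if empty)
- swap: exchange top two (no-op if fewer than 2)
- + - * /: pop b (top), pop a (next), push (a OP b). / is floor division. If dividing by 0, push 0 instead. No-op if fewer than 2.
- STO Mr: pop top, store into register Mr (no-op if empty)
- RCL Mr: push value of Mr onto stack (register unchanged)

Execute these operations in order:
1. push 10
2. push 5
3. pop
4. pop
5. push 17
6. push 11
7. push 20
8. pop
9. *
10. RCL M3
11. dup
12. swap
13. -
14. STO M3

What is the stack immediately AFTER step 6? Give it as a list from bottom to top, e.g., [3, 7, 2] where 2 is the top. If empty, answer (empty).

After op 1 (push 10): stack=[10] mem=[0,0,0,0]
After op 2 (push 5): stack=[10,5] mem=[0,0,0,0]
After op 3 (pop): stack=[10] mem=[0,0,0,0]
After op 4 (pop): stack=[empty] mem=[0,0,0,0]
After op 5 (push 17): stack=[17] mem=[0,0,0,0]
After op 6 (push 11): stack=[17,11] mem=[0,0,0,0]

[17, 11]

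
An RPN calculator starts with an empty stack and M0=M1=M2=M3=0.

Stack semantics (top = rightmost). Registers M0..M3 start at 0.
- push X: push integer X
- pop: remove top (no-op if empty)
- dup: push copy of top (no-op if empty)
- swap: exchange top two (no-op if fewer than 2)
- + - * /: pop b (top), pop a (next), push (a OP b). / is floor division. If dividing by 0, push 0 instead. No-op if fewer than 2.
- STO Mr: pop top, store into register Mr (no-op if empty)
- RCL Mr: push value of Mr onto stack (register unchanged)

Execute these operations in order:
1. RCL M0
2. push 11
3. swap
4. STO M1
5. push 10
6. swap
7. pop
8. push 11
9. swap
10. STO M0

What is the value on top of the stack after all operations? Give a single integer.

After op 1 (RCL M0): stack=[0] mem=[0,0,0,0]
After op 2 (push 11): stack=[0,11] mem=[0,0,0,0]
After op 3 (swap): stack=[11,0] mem=[0,0,0,0]
After op 4 (STO M1): stack=[11] mem=[0,0,0,0]
After op 5 (push 10): stack=[11,10] mem=[0,0,0,0]
After op 6 (swap): stack=[10,11] mem=[0,0,0,0]
After op 7 (pop): stack=[10] mem=[0,0,0,0]
After op 8 (push 11): stack=[10,11] mem=[0,0,0,0]
After op 9 (swap): stack=[11,10] mem=[0,0,0,0]
After op 10 (STO M0): stack=[11] mem=[10,0,0,0]

Answer: 11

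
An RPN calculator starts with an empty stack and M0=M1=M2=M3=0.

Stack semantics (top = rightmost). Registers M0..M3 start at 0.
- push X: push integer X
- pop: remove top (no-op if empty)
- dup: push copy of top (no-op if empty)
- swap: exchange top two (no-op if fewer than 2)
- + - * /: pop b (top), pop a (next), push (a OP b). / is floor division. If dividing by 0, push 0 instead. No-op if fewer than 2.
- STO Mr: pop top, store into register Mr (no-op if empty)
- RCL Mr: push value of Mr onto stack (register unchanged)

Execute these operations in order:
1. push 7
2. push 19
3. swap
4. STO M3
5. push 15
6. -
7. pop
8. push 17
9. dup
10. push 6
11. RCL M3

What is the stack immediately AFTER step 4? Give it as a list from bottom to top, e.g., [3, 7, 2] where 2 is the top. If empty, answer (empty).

After op 1 (push 7): stack=[7] mem=[0,0,0,0]
After op 2 (push 19): stack=[7,19] mem=[0,0,0,0]
After op 3 (swap): stack=[19,7] mem=[0,0,0,0]
After op 4 (STO M3): stack=[19] mem=[0,0,0,7]

[19]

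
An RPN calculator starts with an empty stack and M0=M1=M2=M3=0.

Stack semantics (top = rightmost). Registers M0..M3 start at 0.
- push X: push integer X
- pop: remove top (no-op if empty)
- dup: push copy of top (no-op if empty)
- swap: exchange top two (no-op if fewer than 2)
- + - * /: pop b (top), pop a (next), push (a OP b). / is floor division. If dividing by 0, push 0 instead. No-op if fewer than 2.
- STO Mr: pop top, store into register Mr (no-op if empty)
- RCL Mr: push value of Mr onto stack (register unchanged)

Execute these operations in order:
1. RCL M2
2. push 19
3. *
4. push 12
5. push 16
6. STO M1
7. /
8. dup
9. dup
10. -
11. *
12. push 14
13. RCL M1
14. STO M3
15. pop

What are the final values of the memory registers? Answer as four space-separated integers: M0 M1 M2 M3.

After op 1 (RCL M2): stack=[0] mem=[0,0,0,0]
After op 2 (push 19): stack=[0,19] mem=[0,0,0,0]
After op 3 (*): stack=[0] mem=[0,0,0,0]
After op 4 (push 12): stack=[0,12] mem=[0,0,0,0]
After op 5 (push 16): stack=[0,12,16] mem=[0,0,0,0]
After op 6 (STO M1): stack=[0,12] mem=[0,16,0,0]
After op 7 (/): stack=[0] mem=[0,16,0,0]
After op 8 (dup): stack=[0,0] mem=[0,16,0,0]
After op 9 (dup): stack=[0,0,0] mem=[0,16,0,0]
After op 10 (-): stack=[0,0] mem=[0,16,0,0]
After op 11 (*): stack=[0] mem=[0,16,0,0]
After op 12 (push 14): stack=[0,14] mem=[0,16,0,0]
After op 13 (RCL M1): stack=[0,14,16] mem=[0,16,0,0]
After op 14 (STO M3): stack=[0,14] mem=[0,16,0,16]
After op 15 (pop): stack=[0] mem=[0,16,0,16]

Answer: 0 16 0 16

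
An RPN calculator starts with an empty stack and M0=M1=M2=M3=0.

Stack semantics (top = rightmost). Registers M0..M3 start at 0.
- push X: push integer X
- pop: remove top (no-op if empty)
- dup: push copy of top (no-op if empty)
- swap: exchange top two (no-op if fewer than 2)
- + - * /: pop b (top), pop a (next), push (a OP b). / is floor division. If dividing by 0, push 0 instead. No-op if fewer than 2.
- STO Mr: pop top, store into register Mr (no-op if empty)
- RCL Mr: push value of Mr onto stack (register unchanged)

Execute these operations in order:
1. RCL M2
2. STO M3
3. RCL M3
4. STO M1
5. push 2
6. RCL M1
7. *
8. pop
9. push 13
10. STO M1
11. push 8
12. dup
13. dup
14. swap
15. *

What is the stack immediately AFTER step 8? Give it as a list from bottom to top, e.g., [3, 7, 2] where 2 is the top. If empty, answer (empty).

After op 1 (RCL M2): stack=[0] mem=[0,0,0,0]
After op 2 (STO M3): stack=[empty] mem=[0,0,0,0]
After op 3 (RCL M3): stack=[0] mem=[0,0,0,0]
After op 4 (STO M1): stack=[empty] mem=[0,0,0,0]
After op 5 (push 2): stack=[2] mem=[0,0,0,0]
After op 6 (RCL M1): stack=[2,0] mem=[0,0,0,0]
After op 7 (*): stack=[0] mem=[0,0,0,0]
After op 8 (pop): stack=[empty] mem=[0,0,0,0]

(empty)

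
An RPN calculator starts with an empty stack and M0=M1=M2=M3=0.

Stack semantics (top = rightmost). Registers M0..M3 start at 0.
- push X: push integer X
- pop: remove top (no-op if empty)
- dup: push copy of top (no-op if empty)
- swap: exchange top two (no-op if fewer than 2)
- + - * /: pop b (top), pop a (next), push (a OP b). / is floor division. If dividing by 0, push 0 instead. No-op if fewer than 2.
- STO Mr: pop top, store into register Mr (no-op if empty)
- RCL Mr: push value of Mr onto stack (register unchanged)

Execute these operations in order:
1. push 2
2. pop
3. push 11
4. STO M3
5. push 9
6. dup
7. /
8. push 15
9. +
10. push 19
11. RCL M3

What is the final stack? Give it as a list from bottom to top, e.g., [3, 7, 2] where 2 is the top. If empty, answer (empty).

Answer: [16, 19, 11]

Derivation:
After op 1 (push 2): stack=[2] mem=[0,0,0,0]
After op 2 (pop): stack=[empty] mem=[0,0,0,0]
After op 3 (push 11): stack=[11] mem=[0,0,0,0]
After op 4 (STO M3): stack=[empty] mem=[0,0,0,11]
After op 5 (push 9): stack=[9] mem=[0,0,0,11]
After op 6 (dup): stack=[9,9] mem=[0,0,0,11]
After op 7 (/): stack=[1] mem=[0,0,0,11]
After op 8 (push 15): stack=[1,15] mem=[0,0,0,11]
After op 9 (+): stack=[16] mem=[0,0,0,11]
After op 10 (push 19): stack=[16,19] mem=[0,0,0,11]
After op 11 (RCL M3): stack=[16,19,11] mem=[0,0,0,11]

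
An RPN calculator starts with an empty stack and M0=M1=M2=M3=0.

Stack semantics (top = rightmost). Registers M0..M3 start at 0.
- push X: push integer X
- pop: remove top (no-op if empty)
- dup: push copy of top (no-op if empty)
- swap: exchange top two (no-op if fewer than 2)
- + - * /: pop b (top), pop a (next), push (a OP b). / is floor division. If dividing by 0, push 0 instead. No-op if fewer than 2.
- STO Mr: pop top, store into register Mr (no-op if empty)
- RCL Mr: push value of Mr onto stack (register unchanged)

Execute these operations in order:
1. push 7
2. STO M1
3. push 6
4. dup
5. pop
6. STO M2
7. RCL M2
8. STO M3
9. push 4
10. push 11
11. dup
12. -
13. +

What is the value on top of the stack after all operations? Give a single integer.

Answer: 4

Derivation:
After op 1 (push 7): stack=[7] mem=[0,0,0,0]
After op 2 (STO M1): stack=[empty] mem=[0,7,0,0]
After op 3 (push 6): stack=[6] mem=[0,7,0,0]
After op 4 (dup): stack=[6,6] mem=[0,7,0,0]
After op 5 (pop): stack=[6] mem=[0,7,0,0]
After op 6 (STO M2): stack=[empty] mem=[0,7,6,0]
After op 7 (RCL M2): stack=[6] mem=[0,7,6,0]
After op 8 (STO M3): stack=[empty] mem=[0,7,6,6]
After op 9 (push 4): stack=[4] mem=[0,7,6,6]
After op 10 (push 11): stack=[4,11] mem=[0,7,6,6]
After op 11 (dup): stack=[4,11,11] mem=[0,7,6,6]
After op 12 (-): stack=[4,0] mem=[0,7,6,6]
After op 13 (+): stack=[4] mem=[0,7,6,6]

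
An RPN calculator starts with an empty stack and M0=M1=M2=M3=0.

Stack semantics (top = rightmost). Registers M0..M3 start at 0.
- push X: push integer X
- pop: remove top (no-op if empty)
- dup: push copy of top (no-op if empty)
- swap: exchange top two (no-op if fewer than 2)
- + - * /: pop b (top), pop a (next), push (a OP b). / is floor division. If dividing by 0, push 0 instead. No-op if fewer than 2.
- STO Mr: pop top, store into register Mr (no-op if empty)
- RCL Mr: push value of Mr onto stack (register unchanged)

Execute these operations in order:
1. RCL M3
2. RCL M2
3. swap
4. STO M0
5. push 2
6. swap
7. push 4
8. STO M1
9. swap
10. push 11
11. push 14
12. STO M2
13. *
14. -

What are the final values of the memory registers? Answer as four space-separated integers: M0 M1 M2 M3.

Answer: 0 4 14 0

Derivation:
After op 1 (RCL M3): stack=[0] mem=[0,0,0,0]
After op 2 (RCL M2): stack=[0,0] mem=[0,0,0,0]
After op 3 (swap): stack=[0,0] mem=[0,0,0,0]
After op 4 (STO M0): stack=[0] mem=[0,0,0,0]
After op 5 (push 2): stack=[0,2] mem=[0,0,0,0]
After op 6 (swap): stack=[2,0] mem=[0,0,0,0]
After op 7 (push 4): stack=[2,0,4] mem=[0,0,0,0]
After op 8 (STO M1): stack=[2,0] mem=[0,4,0,0]
After op 9 (swap): stack=[0,2] mem=[0,4,0,0]
After op 10 (push 11): stack=[0,2,11] mem=[0,4,0,0]
After op 11 (push 14): stack=[0,2,11,14] mem=[0,4,0,0]
After op 12 (STO M2): stack=[0,2,11] mem=[0,4,14,0]
After op 13 (*): stack=[0,22] mem=[0,4,14,0]
After op 14 (-): stack=[-22] mem=[0,4,14,0]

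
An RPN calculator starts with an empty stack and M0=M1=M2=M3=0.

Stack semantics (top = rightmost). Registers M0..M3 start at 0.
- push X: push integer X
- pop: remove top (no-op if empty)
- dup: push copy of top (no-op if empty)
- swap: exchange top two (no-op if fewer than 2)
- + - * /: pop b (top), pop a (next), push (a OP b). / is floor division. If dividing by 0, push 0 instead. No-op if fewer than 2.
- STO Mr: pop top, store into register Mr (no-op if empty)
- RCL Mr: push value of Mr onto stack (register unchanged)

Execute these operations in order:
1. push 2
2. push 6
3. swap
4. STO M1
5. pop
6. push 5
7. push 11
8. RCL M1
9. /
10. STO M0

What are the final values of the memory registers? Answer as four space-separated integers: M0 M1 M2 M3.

After op 1 (push 2): stack=[2] mem=[0,0,0,0]
After op 2 (push 6): stack=[2,6] mem=[0,0,0,0]
After op 3 (swap): stack=[6,2] mem=[0,0,0,0]
After op 4 (STO M1): stack=[6] mem=[0,2,0,0]
After op 5 (pop): stack=[empty] mem=[0,2,0,0]
After op 6 (push 5): stack=[5] mem=[0,2,0,0]
After op 7 (push 11): stack=[5,11] mem=[0,2,0,0]
After op 8 (RCL M1): stack=[5,11,2] mem=[0,2,0,0]
After op 9 (/): stack=[5,5] mem=[0,2,0,0]
After op 10 (STO M0): stack=[5] mem=[5,2,0,0]

Answer: 5 2 0 0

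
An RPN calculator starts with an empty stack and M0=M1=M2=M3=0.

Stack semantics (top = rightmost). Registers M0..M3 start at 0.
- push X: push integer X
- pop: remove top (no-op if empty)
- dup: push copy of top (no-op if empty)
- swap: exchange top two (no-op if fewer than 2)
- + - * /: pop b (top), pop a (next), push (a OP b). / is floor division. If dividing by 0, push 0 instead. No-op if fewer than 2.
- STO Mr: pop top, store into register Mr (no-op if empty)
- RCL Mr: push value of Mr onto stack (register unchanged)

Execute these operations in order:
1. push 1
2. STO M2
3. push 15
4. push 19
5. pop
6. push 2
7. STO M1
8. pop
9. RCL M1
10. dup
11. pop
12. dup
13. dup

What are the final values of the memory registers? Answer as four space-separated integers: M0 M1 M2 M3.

After op 1 (push 1): stack=[1] mem=[0,0,0,0]
After op 2 (STO M2): stack=[empty] mem=[0,0,1,0]
After op 3 (push 15): stack=[15] mem=[0,0,1,0]
After op 4 (push 19): stack=[15,19] mem=[0,0,1,0]
After op 5 (pop): stack=[15] mem=[0,0,1,0]
After op 6 (push 2): stack=[15,2] mem=[0,0,1,0]
After op 7 (STO M1): stack=[15] mem=[0,2,1,0]
After op 8 (pop): stack=[empty] mem=[0,2,1,0]
After op 9 (RCL M1): stack=[2] mem=[0,2,1,0]
After op 10 (dup): stack=[2,2] mem=[0,2,1,0]
After op 11 (pop): stack=[2] mem=[0,2,1,0]
After op 12 (dup): stack=[2,2] mem=[0,2,1,0]
After op 13 (dup): stack=[2,2,2] mem=[0,2,1,0]

Answer: 0 2 1 0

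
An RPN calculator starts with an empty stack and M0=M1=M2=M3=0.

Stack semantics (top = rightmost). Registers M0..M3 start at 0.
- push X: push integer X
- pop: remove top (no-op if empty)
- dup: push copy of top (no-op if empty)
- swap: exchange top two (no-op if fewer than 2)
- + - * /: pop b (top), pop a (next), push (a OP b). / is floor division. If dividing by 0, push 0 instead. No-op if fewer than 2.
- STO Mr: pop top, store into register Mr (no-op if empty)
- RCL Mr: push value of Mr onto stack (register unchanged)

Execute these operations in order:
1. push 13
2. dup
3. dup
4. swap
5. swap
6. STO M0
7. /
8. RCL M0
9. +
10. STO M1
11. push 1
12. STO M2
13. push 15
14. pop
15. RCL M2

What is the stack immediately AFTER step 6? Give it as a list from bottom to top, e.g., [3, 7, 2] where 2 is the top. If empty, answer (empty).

After op 1 (push 13): stack=[13] mem=[0,0,0,0]
After op 2 (dup): stack=[13,13] mem=[0,0,0,0]
After op 3 (dup): stack=[13,13,13] mem=[0,0,0,0]
After op 4 (swap): stack=[13,13,13] mem=[0,0,0,0]
After op 5 (swap): stack=[13,13,13] mem=[0,0,0,0]
After op 6 (STO M0): stack=[13,13] mem=[13,0,0,0]

[13, 13]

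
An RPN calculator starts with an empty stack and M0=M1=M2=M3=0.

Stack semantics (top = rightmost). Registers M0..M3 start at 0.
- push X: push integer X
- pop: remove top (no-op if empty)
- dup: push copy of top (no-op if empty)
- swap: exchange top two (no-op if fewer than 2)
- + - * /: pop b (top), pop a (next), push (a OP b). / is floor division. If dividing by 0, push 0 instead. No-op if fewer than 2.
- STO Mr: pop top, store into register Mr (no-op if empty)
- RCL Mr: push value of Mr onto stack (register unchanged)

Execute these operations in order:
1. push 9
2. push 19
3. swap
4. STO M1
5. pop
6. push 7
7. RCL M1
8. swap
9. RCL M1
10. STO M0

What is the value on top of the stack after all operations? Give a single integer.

After op 1 (push 9): stack=[9] mem=[0,0,0,0]
After op 2 (push 19): stack=[9,19] mem=[0,0,0,0]
After op 3 (swap): stack=[19,9] mem=[0,0,0,0]
After op 4 (STO M1): stack=[19] mem=[0,9,0,0]
After op 5 (pop): stack=[empty] mem=[0,9,0,0]
After op 6 (push 7): stack=[7] mem=[0,9,0,0]
After op 7 (RCL M1): stack=[7,9] mem=[0,9,0,0]
After op 8 (swap): stack=[9,7] mem=[0,9,0,0]
After op 9 (RCL M1): stack=[9,7,9] mem=[0,9,0,0]
After op 10 (STO M0): stack=[9,7] mem=[9,9,0,0]

Answer: 7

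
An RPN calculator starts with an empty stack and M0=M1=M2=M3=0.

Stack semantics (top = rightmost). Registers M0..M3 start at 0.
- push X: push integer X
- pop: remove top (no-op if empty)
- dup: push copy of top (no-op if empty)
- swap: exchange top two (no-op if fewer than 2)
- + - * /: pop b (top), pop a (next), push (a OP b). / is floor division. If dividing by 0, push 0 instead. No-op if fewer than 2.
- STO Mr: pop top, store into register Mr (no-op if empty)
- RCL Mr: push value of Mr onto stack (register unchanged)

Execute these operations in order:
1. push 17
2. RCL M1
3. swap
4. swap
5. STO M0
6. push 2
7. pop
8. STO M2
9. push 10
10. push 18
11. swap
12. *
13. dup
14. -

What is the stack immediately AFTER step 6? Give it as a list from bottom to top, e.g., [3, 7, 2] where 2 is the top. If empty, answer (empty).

After op 1 (push 17): stack=[17] mem=[0,0,0,0]
After op 2 (RCL M1): stack=[17,0] mem=[0,0,0,0]
After op 3 (swap): stack=[0,17] mem=[0,0,0,0]
After op 4 (swap): stack=[17,0] mem=[0,0,0,0]
After op 5 (STO M0): stack=[17] mem=[0,0,0,0]
After op 6 (push 2): stack=[17,2] mem=[0,0,0,0]

[17, 2]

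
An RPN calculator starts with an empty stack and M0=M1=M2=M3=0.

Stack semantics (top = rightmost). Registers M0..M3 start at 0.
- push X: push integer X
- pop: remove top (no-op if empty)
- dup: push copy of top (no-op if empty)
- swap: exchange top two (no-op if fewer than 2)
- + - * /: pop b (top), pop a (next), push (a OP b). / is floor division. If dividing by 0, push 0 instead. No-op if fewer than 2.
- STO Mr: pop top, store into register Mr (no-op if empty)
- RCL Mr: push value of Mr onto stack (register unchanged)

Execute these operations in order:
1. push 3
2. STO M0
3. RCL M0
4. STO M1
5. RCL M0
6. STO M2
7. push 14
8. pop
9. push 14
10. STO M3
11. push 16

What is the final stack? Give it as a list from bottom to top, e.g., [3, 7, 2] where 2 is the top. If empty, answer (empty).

Answer: [16]

Derivation:
After op 1 (push 3): stack=[3] mem=[0,0,0,0]
After op 2 (STO M0): stack=[empty] mem=[3,0,0,0]
After op 3 (RCL M0): stack=[3] mem=[3,0,0,0]
After op 4 (STO M1): stack=[empty] mem=[3,3,0,0]
After op 5 (RCL M0): stack=[3] mem=[3,3,0,0]
After op 6 (STO M2): stack=[empty] mem=[3,3,3,0]
After op 7 (push 14): stack=[14] mem=[3,3,3,0]
After op 8 (pop): stack=[empty] mem=[3,3,3,0]
After op 9 (push 14): stack=[14] mem=[3,3,3,0]
After op 10 (STO M3): stack=[empty] mem=[3,3,3,14]
After op 11 (push 16): stack=[16] mem=[3,3,3,14]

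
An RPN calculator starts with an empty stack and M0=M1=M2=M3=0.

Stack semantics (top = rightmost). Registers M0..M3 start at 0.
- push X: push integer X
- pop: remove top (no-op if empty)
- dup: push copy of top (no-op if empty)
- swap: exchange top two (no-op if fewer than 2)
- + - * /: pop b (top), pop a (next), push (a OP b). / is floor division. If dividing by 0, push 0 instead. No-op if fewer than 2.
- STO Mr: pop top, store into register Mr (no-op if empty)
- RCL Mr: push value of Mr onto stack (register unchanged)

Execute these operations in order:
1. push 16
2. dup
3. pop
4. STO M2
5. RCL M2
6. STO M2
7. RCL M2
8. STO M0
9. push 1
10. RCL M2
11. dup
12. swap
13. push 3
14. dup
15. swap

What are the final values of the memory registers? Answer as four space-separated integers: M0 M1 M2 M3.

Answer: 16 0 16 0

Derivation:
After op 1 (push 16): stack=[16] mem=[0,0,0,0]
After op 2 (dup): stack=[16,16] mem=[0,0,0,0]
After op 3 (pop): stack=[16] mem=[0,0,0,0]
After op 4 (STO M2): stack=[empty] mem=[0,0,16,0]
After op 5 (RCL M2): stack=[16] mem=[0,0,16,0]
After op 6 (STO M2): stack=[empty] mem=[0,0,16,0]
After op 7 (RCL M2): stack=[16] mem=[0,0,16,0]
After op 8 (STO M0): stack=[empty] mem=[16,0,16,0]
After op 9 (push 1): stack=[1] mem=[16,0,16,0]
After op 10 (RCL M2): stack=[1,16] mem=[16,0,16,0]
After op 11 (dup): stack=[1,16,16] mem=[16,0,16,0]
After op 12 (swap): stack=[1,16,16] mem=[16,0,16,0]
After op 13 (push 3): stack=[1,16,16,3] mem=[16,0,16,0]
After op 14 (dup): stack=[1,16,16,3,3] mem=[16,0,16,0]
After op 15 (swap): stack=[1,16,16,3,3] mem=[16,0,16,0]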